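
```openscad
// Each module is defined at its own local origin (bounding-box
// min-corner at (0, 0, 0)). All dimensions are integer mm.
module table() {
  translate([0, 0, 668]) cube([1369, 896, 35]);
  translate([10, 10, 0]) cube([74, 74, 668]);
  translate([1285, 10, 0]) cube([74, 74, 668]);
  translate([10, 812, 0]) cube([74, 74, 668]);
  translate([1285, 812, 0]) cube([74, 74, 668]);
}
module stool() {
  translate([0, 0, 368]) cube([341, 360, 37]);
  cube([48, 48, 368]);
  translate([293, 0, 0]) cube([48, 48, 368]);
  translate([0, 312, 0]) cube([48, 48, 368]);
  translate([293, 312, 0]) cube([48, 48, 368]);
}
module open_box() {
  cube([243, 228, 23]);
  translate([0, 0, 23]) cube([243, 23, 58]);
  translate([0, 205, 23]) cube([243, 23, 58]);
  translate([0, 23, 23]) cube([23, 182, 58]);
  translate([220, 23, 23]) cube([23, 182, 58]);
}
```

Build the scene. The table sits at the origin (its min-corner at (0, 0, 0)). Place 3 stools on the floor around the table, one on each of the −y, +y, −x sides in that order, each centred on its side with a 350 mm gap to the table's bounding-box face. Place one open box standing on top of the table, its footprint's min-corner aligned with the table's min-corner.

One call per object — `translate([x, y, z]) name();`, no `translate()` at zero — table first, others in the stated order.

table();
translate([514, -710, 0]) stool();
translate([514, 1246, 0]) stool();
translate([-691, 268, 0]) stool();
translate([0, 0, 703]) open_box();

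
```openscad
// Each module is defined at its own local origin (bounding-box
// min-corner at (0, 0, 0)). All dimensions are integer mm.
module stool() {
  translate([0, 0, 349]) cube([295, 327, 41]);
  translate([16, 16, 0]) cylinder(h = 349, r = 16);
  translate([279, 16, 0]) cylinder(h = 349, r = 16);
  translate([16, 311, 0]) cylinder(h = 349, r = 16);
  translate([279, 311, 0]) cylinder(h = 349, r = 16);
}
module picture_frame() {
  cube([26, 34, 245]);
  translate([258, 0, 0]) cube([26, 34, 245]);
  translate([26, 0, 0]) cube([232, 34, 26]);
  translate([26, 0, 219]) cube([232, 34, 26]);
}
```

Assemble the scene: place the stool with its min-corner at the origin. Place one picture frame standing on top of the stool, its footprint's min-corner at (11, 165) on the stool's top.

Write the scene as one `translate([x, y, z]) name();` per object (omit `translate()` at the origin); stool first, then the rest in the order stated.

stool();
translate([11, 165, 390]) picture_frame();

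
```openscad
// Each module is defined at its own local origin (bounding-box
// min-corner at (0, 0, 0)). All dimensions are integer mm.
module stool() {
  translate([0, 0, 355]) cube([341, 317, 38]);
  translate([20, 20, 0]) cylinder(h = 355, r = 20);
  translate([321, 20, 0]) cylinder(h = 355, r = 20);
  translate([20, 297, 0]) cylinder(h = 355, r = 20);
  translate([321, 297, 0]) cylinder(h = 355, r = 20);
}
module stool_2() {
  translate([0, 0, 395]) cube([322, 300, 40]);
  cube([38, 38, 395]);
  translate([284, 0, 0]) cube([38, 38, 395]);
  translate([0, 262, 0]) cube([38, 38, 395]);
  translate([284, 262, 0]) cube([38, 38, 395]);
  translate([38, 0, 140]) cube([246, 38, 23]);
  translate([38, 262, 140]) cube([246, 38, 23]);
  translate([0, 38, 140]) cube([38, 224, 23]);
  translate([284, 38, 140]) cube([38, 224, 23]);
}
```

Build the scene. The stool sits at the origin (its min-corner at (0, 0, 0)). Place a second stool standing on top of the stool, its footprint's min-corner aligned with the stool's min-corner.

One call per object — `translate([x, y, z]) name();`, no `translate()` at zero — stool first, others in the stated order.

stool();
translate([0, 0, 393]) stool_2();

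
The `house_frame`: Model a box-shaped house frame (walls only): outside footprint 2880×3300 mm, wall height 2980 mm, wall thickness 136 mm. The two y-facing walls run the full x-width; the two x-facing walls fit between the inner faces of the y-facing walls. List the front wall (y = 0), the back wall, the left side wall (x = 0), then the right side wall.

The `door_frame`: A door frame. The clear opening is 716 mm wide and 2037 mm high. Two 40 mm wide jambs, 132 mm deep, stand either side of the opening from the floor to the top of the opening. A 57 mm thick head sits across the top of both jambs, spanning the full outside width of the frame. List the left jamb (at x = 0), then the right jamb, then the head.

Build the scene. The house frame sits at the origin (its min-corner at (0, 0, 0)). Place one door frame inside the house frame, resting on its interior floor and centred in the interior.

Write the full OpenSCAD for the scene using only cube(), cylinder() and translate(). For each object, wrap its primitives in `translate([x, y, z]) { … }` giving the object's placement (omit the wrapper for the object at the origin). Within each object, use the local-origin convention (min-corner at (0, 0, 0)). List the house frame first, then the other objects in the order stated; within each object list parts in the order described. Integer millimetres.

cube([2880, 136, 2980]);
translate([0, 3164, 0]) cube([2880, 136, 2980]);
translate([0, 136, 0]) cube([136, 3028, 2980]);
translate([2744, 136, 0]) cube([136, 3028, 2980]);
translate([1042, 1584, 0]) {
  cube([40, 132, 2037]);
  translate([756, 0, 0]) cube([40, 132, 2037]);
  translate([0, 0, 2037]) cube([796, 132, 57]);
}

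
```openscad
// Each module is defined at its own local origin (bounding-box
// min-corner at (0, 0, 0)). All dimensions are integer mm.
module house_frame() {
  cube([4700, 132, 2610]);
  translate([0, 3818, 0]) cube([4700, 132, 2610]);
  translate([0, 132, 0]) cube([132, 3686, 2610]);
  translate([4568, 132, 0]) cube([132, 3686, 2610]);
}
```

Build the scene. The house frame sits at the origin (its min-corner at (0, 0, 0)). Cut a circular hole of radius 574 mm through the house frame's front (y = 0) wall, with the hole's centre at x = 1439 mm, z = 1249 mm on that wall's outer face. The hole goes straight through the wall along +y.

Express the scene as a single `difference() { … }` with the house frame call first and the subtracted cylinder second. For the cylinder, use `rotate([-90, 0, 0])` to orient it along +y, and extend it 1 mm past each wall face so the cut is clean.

difference() {
  house_frame();
  translate([1439, -1, 1249]) rotate([-90, 0, 0]) cylinder(h = 134, r = 574);
}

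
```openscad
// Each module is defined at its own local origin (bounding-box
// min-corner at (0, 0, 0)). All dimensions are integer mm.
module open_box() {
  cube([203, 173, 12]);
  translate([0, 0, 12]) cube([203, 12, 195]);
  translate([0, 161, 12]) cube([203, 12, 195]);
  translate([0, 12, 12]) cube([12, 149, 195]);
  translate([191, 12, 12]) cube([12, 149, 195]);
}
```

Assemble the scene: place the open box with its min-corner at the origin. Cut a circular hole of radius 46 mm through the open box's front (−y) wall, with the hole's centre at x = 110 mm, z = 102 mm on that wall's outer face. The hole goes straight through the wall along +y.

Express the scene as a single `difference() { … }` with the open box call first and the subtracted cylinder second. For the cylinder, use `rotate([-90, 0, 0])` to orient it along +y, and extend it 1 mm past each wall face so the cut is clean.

difference() {
  open_box();
  translate([110, -1, 102]) rotate([-90, 0, 0]) cylinder(h = 14, r = 46);
}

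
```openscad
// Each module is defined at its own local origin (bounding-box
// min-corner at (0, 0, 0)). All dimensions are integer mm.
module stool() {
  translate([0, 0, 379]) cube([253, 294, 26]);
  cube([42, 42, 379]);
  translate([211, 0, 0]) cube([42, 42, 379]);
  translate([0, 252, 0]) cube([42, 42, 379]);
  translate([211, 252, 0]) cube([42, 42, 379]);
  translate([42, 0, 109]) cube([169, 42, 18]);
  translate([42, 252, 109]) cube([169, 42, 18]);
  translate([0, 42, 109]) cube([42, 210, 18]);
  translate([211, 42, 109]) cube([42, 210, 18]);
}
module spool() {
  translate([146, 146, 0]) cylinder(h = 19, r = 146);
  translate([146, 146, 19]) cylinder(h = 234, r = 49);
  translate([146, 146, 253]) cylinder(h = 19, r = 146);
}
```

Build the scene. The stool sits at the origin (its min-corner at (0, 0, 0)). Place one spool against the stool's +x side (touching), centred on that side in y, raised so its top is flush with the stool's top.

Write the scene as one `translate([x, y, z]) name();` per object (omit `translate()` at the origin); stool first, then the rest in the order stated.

stool();
translate([253, 1, 133]) spool();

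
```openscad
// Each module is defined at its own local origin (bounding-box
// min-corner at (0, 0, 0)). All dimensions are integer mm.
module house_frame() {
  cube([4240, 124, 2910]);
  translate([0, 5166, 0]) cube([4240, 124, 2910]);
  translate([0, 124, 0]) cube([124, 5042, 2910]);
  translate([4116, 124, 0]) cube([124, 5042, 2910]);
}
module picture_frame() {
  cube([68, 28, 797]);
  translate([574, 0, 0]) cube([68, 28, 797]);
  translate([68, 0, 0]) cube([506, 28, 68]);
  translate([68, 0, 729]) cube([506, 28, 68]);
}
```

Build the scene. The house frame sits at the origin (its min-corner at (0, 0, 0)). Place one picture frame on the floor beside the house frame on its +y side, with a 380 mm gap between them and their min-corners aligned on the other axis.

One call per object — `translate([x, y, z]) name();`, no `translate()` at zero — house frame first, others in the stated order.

house_frame();
translate([0, 5670, 0]) picture_frame();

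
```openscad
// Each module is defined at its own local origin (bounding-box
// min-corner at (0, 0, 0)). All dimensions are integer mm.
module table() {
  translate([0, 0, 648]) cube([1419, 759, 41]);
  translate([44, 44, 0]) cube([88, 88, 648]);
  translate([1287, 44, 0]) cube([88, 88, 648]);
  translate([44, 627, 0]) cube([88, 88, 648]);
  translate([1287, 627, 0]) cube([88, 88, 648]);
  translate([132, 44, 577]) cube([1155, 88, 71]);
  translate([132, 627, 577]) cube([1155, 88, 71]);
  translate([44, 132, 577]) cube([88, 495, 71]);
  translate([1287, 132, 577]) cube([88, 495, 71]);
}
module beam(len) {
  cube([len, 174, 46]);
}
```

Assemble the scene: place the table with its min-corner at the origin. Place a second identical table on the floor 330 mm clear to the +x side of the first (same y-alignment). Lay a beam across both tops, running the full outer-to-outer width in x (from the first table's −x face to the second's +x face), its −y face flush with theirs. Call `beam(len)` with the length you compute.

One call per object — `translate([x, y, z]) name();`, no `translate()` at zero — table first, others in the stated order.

table();
translate([1749, 0, 0]) table();
translate([0, 0, 689]) beam(3168);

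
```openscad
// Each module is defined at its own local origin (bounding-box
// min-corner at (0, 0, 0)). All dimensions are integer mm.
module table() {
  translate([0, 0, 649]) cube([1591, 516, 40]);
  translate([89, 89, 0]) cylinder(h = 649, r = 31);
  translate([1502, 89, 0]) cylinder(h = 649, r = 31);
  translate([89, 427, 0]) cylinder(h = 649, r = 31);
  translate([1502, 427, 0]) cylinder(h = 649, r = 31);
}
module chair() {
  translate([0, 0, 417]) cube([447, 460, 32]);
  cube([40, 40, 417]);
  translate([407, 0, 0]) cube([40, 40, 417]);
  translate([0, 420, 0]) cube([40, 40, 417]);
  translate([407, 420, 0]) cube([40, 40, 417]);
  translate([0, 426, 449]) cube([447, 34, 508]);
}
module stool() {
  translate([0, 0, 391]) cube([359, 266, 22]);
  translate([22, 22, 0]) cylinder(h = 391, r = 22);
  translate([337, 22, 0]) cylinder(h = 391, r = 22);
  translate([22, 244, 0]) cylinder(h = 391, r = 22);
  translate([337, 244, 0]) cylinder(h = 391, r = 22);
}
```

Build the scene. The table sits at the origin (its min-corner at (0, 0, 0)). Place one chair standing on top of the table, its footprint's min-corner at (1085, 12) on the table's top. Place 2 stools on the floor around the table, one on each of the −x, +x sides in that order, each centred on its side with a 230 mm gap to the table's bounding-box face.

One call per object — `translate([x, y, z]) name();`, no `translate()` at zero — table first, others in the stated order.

table();
translate([1085, 12, 689]) chair();
translate([-589, 125, 0]) stool();
translate([1821, 125, 0]) stool();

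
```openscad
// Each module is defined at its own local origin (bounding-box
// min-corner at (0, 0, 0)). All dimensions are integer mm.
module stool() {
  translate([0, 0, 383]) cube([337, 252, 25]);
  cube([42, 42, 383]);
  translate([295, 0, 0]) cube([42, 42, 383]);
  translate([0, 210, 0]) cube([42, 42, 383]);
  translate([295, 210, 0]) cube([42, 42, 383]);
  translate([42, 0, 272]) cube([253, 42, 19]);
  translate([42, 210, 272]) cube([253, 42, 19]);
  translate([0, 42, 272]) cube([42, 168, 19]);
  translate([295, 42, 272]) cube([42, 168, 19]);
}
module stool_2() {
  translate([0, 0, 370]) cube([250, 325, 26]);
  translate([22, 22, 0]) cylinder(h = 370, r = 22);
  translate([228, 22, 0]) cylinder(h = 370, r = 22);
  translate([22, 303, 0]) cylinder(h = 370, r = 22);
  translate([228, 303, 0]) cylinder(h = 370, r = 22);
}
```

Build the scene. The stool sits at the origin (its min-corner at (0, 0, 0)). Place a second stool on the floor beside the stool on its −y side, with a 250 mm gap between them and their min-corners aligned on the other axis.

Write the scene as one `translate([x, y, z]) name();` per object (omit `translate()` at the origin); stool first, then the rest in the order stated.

stool();
translate([0, -575, 0]) stool_2();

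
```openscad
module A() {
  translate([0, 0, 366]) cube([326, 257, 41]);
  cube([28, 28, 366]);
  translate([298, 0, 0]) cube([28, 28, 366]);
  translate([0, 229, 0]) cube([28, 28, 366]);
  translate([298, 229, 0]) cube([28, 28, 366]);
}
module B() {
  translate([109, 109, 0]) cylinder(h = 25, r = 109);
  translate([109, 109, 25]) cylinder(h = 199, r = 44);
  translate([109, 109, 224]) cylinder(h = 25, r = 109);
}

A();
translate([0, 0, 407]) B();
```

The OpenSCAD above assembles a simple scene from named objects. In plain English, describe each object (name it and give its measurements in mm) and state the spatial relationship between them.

A is a four-legged stool. The seat is 326×257 mm, 41 mm thick, top at z = 407 mm. It stands on four square legs, each 28×28 mm in cross-section, from z = 0 to the seat underside, each flush with a corner of the seat.

B is a spool: two coaxial disc flanges of radius 109 mm and thickness 25 mm, joined by a core cylinder of radius 44 mm and height 199 mm. The lower flange rests on z = 0 and the three cylinders share a vertical axis.

The spool is on top of the stool.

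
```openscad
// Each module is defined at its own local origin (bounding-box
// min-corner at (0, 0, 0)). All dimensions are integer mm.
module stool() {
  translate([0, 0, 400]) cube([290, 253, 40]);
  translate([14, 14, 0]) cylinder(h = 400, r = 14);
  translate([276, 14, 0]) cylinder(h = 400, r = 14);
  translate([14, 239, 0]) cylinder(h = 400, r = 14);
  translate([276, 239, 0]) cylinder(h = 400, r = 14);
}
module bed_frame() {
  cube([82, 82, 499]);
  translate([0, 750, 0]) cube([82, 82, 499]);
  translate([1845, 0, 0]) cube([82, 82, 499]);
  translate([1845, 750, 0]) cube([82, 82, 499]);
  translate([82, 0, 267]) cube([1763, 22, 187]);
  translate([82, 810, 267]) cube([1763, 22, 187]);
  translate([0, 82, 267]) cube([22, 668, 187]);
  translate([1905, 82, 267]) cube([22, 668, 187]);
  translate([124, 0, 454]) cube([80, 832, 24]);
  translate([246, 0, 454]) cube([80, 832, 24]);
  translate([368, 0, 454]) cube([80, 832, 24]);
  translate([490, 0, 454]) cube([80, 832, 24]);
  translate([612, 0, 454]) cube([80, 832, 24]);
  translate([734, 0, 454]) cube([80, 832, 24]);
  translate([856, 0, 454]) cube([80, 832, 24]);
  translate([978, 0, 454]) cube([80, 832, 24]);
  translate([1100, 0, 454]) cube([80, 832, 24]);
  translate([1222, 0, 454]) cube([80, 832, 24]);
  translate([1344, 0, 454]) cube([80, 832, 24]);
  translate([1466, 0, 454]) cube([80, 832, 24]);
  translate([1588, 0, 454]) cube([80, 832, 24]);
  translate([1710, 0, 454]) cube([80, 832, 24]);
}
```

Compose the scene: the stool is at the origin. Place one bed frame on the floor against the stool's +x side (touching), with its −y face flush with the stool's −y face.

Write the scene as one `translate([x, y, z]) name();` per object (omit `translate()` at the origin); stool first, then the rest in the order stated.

stool();
translate([290, 0, 0]) bed_frame();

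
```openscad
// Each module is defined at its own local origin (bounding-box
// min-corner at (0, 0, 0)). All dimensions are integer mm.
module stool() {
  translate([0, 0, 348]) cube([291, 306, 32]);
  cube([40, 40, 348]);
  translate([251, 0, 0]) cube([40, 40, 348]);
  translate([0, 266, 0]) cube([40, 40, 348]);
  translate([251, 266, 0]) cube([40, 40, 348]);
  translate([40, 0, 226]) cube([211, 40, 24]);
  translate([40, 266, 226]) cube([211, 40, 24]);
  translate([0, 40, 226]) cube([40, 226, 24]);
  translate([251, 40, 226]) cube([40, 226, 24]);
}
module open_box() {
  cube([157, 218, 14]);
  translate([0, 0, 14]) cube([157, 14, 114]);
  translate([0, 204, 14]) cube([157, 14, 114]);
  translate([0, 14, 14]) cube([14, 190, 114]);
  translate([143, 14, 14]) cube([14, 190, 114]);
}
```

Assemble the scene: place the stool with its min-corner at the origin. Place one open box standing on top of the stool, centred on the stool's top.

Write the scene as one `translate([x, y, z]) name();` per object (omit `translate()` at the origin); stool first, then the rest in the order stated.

stool();
translate([67, 44, 380]) open_box();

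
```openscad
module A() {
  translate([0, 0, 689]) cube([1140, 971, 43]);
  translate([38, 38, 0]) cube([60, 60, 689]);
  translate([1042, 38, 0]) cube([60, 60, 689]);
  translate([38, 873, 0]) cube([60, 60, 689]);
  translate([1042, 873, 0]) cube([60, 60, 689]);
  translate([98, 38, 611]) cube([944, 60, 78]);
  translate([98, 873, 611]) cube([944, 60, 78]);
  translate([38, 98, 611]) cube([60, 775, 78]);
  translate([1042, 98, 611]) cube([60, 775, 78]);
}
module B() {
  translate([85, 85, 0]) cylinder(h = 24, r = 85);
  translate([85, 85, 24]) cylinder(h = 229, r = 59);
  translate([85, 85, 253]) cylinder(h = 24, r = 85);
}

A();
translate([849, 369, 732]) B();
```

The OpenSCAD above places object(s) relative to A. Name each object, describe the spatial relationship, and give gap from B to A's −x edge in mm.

A is a table. B is a spool. The spool is on top of the table. The gap from the spool to the table's −x edge is 849 mm.

The spool's min-x is at 849; the table's min-x is 0; gap = 849 mm.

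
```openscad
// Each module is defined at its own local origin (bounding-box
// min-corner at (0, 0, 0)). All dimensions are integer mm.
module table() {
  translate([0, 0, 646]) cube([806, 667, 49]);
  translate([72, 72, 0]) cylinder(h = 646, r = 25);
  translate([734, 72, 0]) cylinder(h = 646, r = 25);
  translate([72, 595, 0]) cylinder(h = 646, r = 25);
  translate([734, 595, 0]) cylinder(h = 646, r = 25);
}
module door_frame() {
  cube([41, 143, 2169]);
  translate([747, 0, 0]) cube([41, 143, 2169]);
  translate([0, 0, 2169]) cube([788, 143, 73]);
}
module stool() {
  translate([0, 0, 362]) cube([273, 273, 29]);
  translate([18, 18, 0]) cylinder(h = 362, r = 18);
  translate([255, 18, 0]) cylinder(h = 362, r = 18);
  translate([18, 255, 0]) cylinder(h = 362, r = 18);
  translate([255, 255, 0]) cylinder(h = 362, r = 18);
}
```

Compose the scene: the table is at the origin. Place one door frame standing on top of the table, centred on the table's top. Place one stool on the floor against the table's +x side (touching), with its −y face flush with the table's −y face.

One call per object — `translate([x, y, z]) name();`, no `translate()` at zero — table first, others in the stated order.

table();
translate([9, 262, 695]) door_frame();
translate([806, 0, 0]) stool();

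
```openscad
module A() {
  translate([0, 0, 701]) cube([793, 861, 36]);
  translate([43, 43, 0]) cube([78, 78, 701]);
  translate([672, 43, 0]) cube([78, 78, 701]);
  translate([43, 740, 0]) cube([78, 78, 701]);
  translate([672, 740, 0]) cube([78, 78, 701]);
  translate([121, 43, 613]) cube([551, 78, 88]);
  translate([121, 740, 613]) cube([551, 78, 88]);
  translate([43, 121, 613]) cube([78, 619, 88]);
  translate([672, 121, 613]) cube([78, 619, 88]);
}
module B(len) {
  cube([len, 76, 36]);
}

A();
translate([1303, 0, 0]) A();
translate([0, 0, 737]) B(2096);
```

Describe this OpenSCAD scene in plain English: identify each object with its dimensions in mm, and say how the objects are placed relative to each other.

A is a rectangular dining table. The top is 793×861×36 mm with its upper surface at z = 737 mm. It stands on four 78×78 mm square legs, each inset 43 mm from the nearest pair of top edges, running from the floor to the underside of the top. Four apron rails, 78 mm thick and 88 mm tall, run between adjacent legs with their top edges flush with the underside of the top and their outer faces flush with the legs' outer faces.

B is a rectangular beam 2096 mm long (x), 76 mm deep (y), 36 mm thick (z).

The beam spans the tops of two tables placed 510 mm apart, resting at z = 737 mm.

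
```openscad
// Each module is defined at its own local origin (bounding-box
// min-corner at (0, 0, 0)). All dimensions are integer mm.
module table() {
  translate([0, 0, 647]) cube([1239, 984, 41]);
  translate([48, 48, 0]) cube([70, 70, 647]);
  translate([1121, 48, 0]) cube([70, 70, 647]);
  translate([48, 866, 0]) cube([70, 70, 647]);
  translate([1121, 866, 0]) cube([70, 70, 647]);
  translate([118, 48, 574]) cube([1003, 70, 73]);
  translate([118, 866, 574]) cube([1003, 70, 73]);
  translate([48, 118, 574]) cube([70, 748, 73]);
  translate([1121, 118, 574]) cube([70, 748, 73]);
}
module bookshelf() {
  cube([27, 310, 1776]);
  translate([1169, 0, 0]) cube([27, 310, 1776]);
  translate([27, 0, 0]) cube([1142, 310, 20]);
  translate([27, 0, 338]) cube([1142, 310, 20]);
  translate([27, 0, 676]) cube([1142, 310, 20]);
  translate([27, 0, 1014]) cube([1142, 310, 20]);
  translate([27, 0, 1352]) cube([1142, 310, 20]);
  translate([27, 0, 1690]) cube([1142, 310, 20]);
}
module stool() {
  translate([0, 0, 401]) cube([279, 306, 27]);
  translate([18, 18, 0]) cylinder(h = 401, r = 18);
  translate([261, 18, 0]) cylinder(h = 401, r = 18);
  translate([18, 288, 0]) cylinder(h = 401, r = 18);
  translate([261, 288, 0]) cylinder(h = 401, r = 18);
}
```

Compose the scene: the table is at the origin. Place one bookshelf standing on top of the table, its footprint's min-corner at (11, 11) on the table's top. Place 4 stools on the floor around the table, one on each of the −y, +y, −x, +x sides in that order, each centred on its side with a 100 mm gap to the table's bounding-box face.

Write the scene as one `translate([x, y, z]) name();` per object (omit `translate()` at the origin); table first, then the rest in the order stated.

table();
translate([11, 11, 688]) bookshelf();
translate([480, -406, 0]) stool();
translate([480, 1084, 0]) stool();
translate([-379, 339, 0]) stool();
translate([1339, 339, 0]) stool();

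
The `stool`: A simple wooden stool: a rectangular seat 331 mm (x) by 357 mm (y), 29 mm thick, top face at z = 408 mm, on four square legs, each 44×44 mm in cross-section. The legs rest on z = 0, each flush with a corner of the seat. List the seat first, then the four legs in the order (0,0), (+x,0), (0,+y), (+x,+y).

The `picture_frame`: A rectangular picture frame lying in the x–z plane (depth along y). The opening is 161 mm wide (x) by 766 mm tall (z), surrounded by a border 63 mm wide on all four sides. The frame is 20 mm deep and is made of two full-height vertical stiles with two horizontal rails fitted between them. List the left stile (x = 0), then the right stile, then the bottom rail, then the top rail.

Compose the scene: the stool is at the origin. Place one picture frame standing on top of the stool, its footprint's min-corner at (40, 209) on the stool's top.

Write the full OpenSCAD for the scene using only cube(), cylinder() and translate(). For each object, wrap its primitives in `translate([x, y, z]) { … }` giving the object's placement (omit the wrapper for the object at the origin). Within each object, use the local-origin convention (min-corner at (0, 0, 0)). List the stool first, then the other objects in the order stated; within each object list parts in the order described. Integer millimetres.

translate([0, 0, 379]) cube([331, 357, 29]);
cube([44, 44, 379]);
translate([287, 0, 0]) cube([44, 44, 379]);
translate([0, 313, 0]) cube([44, 44, 379]);
translate([287, 313, 0]) cube([44, 44, 379]);
translate([40, 209, 408]) {
  cube([63, 20, 892]);
  translate([224, 0, 0]) cube([63, 20, 892]);
  translate([63, 0, 0]) cube([161, 20, 63]);
  translate([63, 0, 829]) cube([161, 20, 63]);
}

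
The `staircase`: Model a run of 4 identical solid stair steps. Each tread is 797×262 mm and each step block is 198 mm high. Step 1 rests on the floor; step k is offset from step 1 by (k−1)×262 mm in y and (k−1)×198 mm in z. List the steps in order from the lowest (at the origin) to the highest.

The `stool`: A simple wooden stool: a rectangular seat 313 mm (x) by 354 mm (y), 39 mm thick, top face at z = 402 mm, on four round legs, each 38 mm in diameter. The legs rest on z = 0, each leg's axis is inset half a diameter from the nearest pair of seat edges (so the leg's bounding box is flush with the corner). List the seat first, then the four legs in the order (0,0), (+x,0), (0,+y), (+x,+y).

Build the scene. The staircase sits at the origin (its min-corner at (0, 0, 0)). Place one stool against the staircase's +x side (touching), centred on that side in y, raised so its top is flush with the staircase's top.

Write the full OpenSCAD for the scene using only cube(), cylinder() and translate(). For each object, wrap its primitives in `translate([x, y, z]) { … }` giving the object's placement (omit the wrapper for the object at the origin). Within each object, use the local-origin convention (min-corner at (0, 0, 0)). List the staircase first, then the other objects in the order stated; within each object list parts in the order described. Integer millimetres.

cube([797, 262, 198]);
translate([0, 262, 198]) cube([797, 262, 198]);
translate([0, 524, 396]) cube([797, 262, 198]);
translate([0, 786, 594]) cube([797, 262, 198]);
translate([797, 347, 390]) {
  translate([0, 0, 363]) cube([313, 354, 39]);
  translate([19, 19, 0]) cylinder(h = 363, r = 19);
  translate([294, 19, 0]) cylinder(h = 363, r = 19);
  translate([19, 335, 0]) cylinder(h = 363, r = 19);
  translate([294, 335, 0]) cylinder(h = 363, r = 19);
}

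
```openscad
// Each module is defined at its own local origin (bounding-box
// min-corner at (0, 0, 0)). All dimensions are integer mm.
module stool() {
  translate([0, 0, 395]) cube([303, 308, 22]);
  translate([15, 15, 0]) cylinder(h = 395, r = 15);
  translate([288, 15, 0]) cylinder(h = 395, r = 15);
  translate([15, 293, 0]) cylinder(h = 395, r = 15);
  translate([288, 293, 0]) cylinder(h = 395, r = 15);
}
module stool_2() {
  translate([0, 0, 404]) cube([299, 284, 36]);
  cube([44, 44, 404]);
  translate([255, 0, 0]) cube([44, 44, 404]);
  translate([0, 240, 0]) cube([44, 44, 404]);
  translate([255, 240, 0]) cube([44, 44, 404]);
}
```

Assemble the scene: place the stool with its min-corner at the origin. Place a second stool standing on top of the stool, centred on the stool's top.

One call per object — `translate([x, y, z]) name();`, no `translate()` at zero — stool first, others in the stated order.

stool();
translate([2, 12, 417]) stool_2();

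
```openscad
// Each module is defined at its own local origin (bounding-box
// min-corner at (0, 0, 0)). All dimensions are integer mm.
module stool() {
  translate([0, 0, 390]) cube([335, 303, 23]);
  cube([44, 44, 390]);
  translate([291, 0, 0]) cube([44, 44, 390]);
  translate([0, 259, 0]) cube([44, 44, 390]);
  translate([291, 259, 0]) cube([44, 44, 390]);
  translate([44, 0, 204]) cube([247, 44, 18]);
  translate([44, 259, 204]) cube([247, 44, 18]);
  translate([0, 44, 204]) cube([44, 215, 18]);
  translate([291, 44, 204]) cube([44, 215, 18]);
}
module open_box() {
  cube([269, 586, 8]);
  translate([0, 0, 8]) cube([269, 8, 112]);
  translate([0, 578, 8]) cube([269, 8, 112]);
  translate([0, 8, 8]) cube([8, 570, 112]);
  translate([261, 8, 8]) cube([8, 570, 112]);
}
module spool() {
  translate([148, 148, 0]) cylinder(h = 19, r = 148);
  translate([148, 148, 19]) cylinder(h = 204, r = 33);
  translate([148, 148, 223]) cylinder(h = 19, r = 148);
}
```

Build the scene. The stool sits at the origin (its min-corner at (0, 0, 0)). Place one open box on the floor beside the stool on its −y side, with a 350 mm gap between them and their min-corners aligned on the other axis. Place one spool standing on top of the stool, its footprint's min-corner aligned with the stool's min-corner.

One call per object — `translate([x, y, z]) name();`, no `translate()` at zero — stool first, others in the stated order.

stool();
translate([0, -936, 0]) open_box();
translate([0, 0, 413]) spool();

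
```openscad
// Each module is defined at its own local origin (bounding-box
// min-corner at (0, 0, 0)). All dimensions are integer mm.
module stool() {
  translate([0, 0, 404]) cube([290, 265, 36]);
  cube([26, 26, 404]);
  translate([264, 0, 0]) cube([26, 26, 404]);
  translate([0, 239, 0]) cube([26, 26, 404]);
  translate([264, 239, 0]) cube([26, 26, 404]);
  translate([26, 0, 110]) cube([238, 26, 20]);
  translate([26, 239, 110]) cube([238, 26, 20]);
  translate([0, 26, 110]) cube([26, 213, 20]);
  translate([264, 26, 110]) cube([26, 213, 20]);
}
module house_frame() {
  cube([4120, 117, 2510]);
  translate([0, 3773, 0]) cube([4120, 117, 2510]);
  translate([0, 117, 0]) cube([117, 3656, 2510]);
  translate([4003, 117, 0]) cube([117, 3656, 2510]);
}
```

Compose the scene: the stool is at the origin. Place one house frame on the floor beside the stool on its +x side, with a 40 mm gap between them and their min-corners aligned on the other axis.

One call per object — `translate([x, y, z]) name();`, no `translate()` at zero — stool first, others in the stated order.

stool();
translate([330, 0, 0]) house_frame();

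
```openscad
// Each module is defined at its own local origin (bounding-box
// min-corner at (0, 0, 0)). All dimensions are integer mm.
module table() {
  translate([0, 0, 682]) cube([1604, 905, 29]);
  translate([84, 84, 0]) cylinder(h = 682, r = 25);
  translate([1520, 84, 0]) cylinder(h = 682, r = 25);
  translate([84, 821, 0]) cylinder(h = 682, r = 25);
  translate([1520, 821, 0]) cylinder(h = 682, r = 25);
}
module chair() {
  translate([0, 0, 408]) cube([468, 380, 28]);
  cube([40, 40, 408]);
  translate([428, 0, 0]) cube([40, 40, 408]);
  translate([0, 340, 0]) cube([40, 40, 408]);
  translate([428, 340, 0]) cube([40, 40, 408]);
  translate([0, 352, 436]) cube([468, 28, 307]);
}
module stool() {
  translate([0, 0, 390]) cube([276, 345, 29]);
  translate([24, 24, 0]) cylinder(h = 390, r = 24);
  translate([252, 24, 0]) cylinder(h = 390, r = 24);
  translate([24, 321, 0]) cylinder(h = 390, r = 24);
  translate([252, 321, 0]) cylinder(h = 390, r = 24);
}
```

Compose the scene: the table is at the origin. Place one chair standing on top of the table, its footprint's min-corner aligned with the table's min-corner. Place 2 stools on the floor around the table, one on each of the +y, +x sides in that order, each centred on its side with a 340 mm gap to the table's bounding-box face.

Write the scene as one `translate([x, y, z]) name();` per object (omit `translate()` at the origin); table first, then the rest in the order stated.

table();
translate([0, 0, 711]) chair();
translate([664, 1245, 0]) stool();
translate([1944, 280, 0]) stool();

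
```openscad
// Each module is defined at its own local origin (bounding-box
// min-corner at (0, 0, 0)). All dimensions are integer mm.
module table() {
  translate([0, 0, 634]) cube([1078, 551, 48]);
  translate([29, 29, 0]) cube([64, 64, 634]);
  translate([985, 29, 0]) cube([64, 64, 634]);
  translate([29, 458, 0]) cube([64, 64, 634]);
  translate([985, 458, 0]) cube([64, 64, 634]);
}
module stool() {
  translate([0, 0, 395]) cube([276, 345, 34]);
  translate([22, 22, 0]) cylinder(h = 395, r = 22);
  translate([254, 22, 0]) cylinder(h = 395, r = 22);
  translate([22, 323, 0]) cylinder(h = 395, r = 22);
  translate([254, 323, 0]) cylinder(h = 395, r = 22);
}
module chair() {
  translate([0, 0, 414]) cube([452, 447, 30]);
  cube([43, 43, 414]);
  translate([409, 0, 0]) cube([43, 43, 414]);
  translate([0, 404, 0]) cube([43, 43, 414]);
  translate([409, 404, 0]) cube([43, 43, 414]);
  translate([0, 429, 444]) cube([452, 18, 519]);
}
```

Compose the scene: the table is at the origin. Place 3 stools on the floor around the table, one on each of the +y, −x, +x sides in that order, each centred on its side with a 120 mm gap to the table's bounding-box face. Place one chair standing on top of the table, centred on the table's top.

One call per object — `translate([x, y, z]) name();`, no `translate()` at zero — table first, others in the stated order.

table();
translate([401, 671, 0]) stool();
translate([-396, 103, 0]) stool();
translate([1198, 103, 0]) stool();
translate([313, 52, 682]) chair();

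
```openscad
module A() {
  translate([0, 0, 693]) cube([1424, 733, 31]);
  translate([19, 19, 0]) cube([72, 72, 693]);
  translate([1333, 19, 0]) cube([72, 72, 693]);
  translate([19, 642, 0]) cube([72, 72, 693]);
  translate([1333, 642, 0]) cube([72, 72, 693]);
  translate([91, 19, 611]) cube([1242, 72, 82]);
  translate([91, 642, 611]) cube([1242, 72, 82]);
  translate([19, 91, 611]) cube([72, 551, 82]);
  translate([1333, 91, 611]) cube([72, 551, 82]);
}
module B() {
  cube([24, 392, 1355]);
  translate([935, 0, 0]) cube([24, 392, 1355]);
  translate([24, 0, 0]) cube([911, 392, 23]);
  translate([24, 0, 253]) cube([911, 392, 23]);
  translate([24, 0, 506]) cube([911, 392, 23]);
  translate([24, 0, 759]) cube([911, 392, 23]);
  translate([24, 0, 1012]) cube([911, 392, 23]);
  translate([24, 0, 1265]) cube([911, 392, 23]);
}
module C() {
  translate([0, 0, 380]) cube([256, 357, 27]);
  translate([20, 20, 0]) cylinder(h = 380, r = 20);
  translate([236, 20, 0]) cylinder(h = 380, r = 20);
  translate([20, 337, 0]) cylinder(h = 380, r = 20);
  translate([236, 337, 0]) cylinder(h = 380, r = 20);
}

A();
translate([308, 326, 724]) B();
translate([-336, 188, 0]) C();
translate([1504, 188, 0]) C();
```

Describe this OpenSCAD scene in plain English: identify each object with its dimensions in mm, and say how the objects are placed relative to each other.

A is a rectangular dining table. The top is 1424×733×31 mm with its upper surface at z = 724 mm. It stands on four 72×72 mm square legs, each inset 19 mm from the nearest pair of top edges, running from the floor to the underside of the top. Four apron rails, 72 mm thick and 82 mm tall, run between adjacent legs with their top edges flush with the underside of the top and their outer faces flush with the legs' outer faces.

B is an open bookshelf. Two side panels, each 24 mm thick, 392 mm deep and 1355 mm tall, stand 959 mm apart (outside-to-outside). Between them sit 6 shelves, each 23 mm thick and 392 mm deep, spanning the full gap between the sides. The bottom shelf rests on the floor (its underside at z = 0) and the clear gap between one shelf's top and the next shelf's underside is 230 mm.

C is a four-legged stool. The seat is a 256×357×27 mm slab whose top surface is at z = 407 mm; four round legs, each 40 mm in diameter, run from the floor (z = 0) to the underside of the seat, each leg's axis is inset half a diameter from the nearest pair of seat edges (so the leg's bounding box is flush with the corner).

The bookshelf is on top of the table. Two stools sit around the table at the −x, +x sides.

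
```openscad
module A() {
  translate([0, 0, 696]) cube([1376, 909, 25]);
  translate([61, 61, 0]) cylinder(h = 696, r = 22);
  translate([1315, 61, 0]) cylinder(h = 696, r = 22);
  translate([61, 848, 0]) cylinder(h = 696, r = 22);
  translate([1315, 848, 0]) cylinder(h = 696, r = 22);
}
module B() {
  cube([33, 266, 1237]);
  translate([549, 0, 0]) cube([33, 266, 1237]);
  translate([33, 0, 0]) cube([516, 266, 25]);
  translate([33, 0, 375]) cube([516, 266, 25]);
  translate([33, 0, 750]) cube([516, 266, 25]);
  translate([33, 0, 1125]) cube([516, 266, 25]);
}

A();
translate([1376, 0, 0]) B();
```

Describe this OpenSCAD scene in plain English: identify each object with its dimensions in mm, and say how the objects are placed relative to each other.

A is a rectangular dining table. The top is 1376×909×25 mm with its upper surface at z = 721 mm. It stands on four round legs of 44 mm diameter, each leg's bounding box inset 39 mm from the nearest pair of top edges, running from the floor to the underside of the top.

B is an open bookshelf. Two side panels, each 33 mm thick, 266 mm deep and 1237 mm tall, stand 582 mm apart (outside-to-outside). Between them sit 4 shelves, each 25 mm thick and 266 mm deep, spanning the full gap between the sides. The bottom shelf rests on the floor (its underside at z = 0) and the clear gap between one shelf's top and the next shelf's underside is 350 mm.

The bookshelf is against the table's +x side, with their −y faces flush.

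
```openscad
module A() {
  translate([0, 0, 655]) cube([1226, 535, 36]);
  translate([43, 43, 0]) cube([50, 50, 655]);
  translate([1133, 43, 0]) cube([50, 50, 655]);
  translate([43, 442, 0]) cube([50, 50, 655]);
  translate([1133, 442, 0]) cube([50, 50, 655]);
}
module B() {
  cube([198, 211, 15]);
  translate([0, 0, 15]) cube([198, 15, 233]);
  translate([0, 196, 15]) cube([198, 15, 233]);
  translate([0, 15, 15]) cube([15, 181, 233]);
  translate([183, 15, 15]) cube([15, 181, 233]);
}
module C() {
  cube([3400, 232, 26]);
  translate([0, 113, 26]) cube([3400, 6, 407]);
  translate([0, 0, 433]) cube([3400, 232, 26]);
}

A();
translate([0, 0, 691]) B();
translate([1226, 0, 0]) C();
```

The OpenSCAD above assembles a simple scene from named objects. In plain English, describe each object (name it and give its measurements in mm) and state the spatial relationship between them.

A is a table with a 1226×535 mm rectangular top, 36 mm thick, top surface at z = 691 mm, supported by four 50×50 mm square legs, each inset 43 mm from the nearest pair of top edges, running from the floor.

B is an open storage box with external size 198×211×248 mm and wall thickness 15 mm (the base is also 15 mm thick). The base covers the whole footprint; the four walls stand on the base, with the y-facing walls full-width and the x-facing walls fitting between their inner faces.

C is an I-beam lying along x, 3400 mm long. Overall section height 459 mm. Two flanges 232 mm wide (y) and 26 mm thick, one on the floor and one at the top; a web 6 mm thick runs between them, centred on the flange width.

The open box is on top of the table. The I-beam is against the table's +x side, with their −y faces flush.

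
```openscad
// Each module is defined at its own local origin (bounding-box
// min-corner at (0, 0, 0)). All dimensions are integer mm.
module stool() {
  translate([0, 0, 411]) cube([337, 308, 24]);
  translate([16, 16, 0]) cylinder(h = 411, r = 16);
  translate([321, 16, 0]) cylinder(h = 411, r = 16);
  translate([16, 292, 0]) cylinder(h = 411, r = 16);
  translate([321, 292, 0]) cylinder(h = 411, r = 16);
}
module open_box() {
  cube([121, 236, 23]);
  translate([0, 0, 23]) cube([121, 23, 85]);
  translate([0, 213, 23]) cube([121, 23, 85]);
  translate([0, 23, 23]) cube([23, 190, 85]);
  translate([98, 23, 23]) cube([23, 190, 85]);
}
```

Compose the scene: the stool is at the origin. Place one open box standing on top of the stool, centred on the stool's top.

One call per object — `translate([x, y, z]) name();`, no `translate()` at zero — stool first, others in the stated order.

stool();
translate([108, 36, 435]) open_box();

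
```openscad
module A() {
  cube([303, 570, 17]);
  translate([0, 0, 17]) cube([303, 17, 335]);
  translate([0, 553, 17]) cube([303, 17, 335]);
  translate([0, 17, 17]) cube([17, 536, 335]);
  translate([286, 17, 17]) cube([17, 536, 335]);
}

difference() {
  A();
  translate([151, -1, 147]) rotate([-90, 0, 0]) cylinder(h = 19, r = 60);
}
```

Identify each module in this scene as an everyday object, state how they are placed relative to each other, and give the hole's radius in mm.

A is an open box. The open box has a circular hole through its front wall. The hole's radius is 60 mm.

The subtracted cylinder has r = 60 mm.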